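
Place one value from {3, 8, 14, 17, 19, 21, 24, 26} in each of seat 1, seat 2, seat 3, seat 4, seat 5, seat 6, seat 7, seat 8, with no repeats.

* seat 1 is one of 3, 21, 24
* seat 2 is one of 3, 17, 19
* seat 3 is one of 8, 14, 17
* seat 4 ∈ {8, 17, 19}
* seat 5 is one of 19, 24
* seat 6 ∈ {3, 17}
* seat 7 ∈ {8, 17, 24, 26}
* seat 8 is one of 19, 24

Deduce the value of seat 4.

8

Among the 8 variables, 14 fits only seat 3 (and all 8 values in {3, 8, 14, 17, 19, 21, 24, 26} must be used), so seat 3 = 14.
The 7 still-open variables draw from only 7 values {3, 8, 17, 19, 21, 24, 26}, so each is used; only seat 1 can be 21, hence seat 1 = 21.
The 6 still-open variables together cover exactly {3, 8, 17, 19, 24, 26} — 6 values for 6 variables — and 26 appears only in seat 7's list, so seat 7 = 26.
The 5 still-open variables draw from only 5 values {3, 8, 17, 19, 24}, so each is used; only seat 4 can be 8, hence seat 4 = 8.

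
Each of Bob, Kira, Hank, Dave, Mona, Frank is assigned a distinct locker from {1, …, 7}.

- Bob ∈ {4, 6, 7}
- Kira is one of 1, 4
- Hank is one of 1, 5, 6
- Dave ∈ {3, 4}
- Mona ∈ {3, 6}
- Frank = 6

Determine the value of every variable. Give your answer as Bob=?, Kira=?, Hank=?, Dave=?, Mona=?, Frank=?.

Bob=7, Kira=1, Hank=5, Dave=4, Mona=3, Frank=6

Frank has just one choice, so Frank = 6. Eliminate 6 elsewhere: Bob, Hank, Mona.
Mona must be 3 (only option left). Eliminate 3 elsewhere: Dave.
That leaves Dave = 4. Remove 4 from Bob, Kira.
That leaves Bob = 7.
That leaves Kira = 1. Remove 1 from Hank.
Hank has just one choice, so Hank = 5.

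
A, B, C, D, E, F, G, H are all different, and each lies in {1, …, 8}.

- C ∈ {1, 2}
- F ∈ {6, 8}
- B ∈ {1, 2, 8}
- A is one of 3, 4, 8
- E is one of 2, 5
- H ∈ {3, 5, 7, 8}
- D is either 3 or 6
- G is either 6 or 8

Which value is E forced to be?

Among the 8 variables, 4 fits only A (and all 8 values in {1, 2, 3, 4, 5, 6, 7, 8} must be used), so A = 4.
Among the 7 still-open variables, 7 fits only H (and all 7 values in {1, 2, 3, 5, 6, 7, 8} must be used), so H = 7.
Among the 6 still-open variables, 3 fits only D (and all 6 values in {1, 2, 3, 5, 6, 8} must be used), so D = 3.
The 5 still-open variables together cover exactly {1, 2, 5, 6, 8} — 5 values for 5 variables — and 5 appears only in E's list, so E = 5.

5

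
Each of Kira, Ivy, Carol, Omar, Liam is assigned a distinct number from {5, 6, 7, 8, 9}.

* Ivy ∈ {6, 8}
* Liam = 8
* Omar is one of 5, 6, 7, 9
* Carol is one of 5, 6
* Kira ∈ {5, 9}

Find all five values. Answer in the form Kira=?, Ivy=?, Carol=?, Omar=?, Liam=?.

Liam must be 8 (only option left). Strike 8 from Ivy.
Ivy must be 6 (only option left). Strike 6 from Carol, Omar.
That leaves Carol = 5. Eliminate 5 elsewhere: Kira, Omar.
Kira must be 9 (only option left). Strike 9 from Omar.
Omar must be 7 (only option left).

Kira=9, Ivy=6, Carol=5, Omar=7, Liam=8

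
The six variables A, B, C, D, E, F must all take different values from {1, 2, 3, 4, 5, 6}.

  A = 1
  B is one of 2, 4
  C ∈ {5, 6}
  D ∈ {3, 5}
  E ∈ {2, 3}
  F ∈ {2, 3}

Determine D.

A must be 1 (only option left).
Among the 5 still-open variables, 4 fits only B (and all 5 values in {2, 3, 4, 5, 6} must be used), so B = 4.
Among the 4 still-open variables, 6 fits only C (and all 4 values in {2, 3, 5, 6} must be used), so C = 6.
Among the 3 still-open variables, 5 fits only D (and all 3 values in {2, 3, 5} must be used), so D = 5.

5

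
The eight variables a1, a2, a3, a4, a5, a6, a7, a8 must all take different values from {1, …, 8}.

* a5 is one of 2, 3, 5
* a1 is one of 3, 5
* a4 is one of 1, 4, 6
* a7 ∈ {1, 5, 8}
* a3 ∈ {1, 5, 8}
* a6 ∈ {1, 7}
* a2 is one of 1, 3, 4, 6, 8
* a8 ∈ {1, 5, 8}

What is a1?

3

The 8 variables draw from only 8 values {1, 2, 3, 4, 5, 6, 7, 8}, so each is used; only a5 can be 2, hence a5 = 2.
The 7 still-open variables draw from only 7 values {1, 3, 4, 5, 6, 7, 8}, so each is used; only a6 can be 7, hence a6 = 7.
The 3 variables a3, a7, a8 are confined to {1, 5, 8}, which locks those values in; drop them from a1, a2, a4.
So a1 = 3.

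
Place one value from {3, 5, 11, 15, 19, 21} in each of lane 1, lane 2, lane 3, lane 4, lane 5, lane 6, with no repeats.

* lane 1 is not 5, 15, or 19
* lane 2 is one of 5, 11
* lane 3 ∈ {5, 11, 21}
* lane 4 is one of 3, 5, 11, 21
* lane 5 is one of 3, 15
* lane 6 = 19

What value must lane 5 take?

15

lane 6's domain is down to {19}, so lane 6 = 19.
The 5 still-open variables together cover exactly {3, 5, 11, 15, 21} — 5 values for 5 variables — and 15 appears only in lane 5's list, so lane 5 = 15.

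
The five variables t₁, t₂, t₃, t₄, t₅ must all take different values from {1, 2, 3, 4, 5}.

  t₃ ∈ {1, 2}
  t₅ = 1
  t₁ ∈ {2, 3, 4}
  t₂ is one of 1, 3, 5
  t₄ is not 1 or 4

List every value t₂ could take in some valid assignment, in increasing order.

3, 5

t₅'s domain is down to {1}, so t₅ = 1. So t₂, t₃ can't be 1.
t₃'s domain is down to {2}, so t₃ = 2. Eliminate 2 elsewhere: t₁, t₄.
The 3 still-open variables together cover exactly {3, 4, 5} — 3 values for 3 variables — and 4 appears only in t₁'s list, so t₁ = 4.
No further eliminations apply; t₂ can still be any of 3, 5.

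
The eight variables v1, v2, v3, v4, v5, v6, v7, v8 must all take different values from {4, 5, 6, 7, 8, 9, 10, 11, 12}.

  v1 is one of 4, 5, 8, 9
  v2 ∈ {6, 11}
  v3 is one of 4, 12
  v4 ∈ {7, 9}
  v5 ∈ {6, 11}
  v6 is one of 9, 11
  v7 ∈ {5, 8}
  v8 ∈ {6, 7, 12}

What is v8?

The 2 variables v2 and v5 are confined to {6, 11}, which locks those values in; drop them from v6, v8.
That leaves v6 = 9. Strike 9 from v1, v4.
v4's domain is down to {7}, so v4 = 7. Remove 7 from v8.
So v8 = 12.

12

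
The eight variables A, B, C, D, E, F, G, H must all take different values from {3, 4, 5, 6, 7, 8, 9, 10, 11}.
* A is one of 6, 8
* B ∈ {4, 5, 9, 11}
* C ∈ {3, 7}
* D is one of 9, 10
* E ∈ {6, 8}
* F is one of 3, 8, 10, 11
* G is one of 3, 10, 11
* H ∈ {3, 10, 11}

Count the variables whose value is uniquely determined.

The 2 variables A and E are confined to {6, 8}, which locks those values in; drop them from F.
F, G, H share exactly the 3 values {3, 10, 11}; by pigeonhole those values go to them, so strike 3, 10, 11 from B, C, D.
C has just one choice, so C = 7.
D has just one choice, so D = 9. Remove 9 from B.
Determined: C=7, D=9. The other variables each still have more than one consistent value. That makes 2.

2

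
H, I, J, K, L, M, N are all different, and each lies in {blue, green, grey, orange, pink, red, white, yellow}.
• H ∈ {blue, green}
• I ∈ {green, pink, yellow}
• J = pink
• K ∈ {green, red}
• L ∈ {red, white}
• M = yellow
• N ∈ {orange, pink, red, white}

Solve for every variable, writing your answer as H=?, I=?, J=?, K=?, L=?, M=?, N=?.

H=blue, I=green, J=pink, K=red, L=white, M=yellow, N=orange

J's domain is down to {pink}, so J = pink. Strike pink from I, N.
M's domain is down to {yellow}, so M = yellow. Eliminate yellow elsewhere: I.
I has just one choice, so I = green. Remove green from H, K.
K has just one choice, so K = red. Strike red from L, N.
L's domain is down to {white}, so L = white. Strike white from N.
That leaves N = orange.
H's domain is down to {blue}, so H = blue.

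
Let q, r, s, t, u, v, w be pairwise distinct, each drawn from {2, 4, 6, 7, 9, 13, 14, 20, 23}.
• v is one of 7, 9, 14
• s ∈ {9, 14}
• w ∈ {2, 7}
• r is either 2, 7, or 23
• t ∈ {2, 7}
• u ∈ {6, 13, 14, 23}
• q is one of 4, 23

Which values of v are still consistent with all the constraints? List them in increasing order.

9, 14

t and w share exactly the 2 values {2, 7}; by pigeonhole those values go to them, so strike 2, 7 from r, v.
r has just one choice, so r = 23. Eliminate 23 elsewhere: q, u.
q has just one choice, so q = 4.
The 2 variables s and v are confined to {9, 14}, which locks those values in; drop them from u.
No further eliminations apply; v can still be any of 9, 14.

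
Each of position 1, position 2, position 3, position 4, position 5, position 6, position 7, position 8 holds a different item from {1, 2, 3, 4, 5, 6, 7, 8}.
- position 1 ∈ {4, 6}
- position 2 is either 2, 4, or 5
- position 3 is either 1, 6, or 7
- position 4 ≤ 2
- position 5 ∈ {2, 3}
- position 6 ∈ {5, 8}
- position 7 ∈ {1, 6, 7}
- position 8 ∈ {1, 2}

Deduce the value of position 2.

5

Among the 8 variables, 3 fits only position 5 (and all 8 values in {1, 2, 3, 4, 5, 6, 7, 8} must be used), so position 5 = 3.
Among the 7 still-open variables, 8 fits only position 6 (and all 7 values in {1, 2, 4, 5, 6, 7, 8} must be used), so position 6 = 8.
Among the 6 still-open variables, 5 fits only position 2 (and all 6 values in {1, 2, 4, 5, 6, 7} must be used), so position 2 = 5.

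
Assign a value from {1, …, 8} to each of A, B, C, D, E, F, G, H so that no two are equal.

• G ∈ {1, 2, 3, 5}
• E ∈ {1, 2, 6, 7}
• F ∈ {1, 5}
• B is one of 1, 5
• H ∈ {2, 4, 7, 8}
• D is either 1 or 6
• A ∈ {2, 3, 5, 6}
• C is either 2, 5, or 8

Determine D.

Among the 8 variables, 4 fits only H (and all 8 values in {1, 2, 3, 4, 5, 6, 7, 8} must be used), so H = 4.
Among the 7 still-open variables, 7 fits only E (and all 7 values in {1, 2, 3, 5, 6, 7, 8} must be used), so E = 7.
Among the 6 still-open variables, 8 fits only C (and all 6 values in {1, 2, 3, 5, 6, 8} must be used), so C = 8.
B and F between them cover only {1, 5} — a naked pair. Remove those values from A, D, G.
So D = 6.

6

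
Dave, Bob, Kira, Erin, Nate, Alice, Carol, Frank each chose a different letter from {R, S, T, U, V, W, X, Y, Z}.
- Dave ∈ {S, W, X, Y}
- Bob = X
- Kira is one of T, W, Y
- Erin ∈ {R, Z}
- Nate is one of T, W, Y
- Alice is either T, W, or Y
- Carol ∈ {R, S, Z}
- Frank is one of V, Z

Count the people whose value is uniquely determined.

Bob must be X (only option left). Strike X from Dave.
The 7 still-open variables draw from only 7 values {R, S, T, V, W, Y, Z}, so each is used; only Frank can be V, hence Frank = V.
Kira, Nate, Alice between them cover only {T, W, Y} — a naked triple. Remove those values from Dave.
That leaves Dave = S. Strike S from Carol.
Determined: Dave=S, Bob=X, Frank=V. The other people each still have more than one consistent value. That makes 3.

3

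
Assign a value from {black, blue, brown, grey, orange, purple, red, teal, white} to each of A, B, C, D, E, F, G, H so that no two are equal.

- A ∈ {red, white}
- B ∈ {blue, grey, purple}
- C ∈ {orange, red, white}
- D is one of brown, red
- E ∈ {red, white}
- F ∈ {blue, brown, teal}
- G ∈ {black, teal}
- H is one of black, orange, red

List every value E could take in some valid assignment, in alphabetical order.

red, white

The 2 variables A and E are confined to {red, white}, which locks those values in; drop them from C, D, H.
C has just one choice, so C = orange. So H can't be orange.
D must be brown (only option left). Strike brown from F.
H's domain is down to {black}, so H = black. Remove black from G.
That leaves G = teal. So F can't be teal.
F has just one choice, so F = blue. Eliminate blue elsewhere: B.
No further eliminations apply; E can still be any of red, white.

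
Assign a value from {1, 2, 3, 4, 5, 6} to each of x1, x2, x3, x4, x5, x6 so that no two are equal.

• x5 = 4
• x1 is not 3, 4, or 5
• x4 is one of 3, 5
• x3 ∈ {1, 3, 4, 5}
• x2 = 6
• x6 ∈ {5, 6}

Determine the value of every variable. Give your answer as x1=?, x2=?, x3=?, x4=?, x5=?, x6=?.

x2 must be 6 (only option left). Strike 6 from x1, x6.
x5 must be 4 (only option left). Remove 4 from x3.
x6's domain is down to {5}, so x6 = 5. So x3, x4 can't be 5.
x4 has just one choice, so x4 = 3. So x3 can't be 3.
That leaves x3 = 1. Eliminate 1 elsewhere: x1.
That leaves x1 = 2.

x1=2, x2=6, x3=1, x4=3, x5=4, x6=5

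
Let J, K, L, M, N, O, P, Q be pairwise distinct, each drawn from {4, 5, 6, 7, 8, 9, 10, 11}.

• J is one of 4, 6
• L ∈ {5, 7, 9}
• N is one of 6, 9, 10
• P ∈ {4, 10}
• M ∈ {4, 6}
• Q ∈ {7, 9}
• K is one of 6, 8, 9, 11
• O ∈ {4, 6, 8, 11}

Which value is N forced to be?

Among the 8 variables, 5 fits only L (and all 8 values in {4, 5, 6, 7, 8, 9, 10, 11} must be used), so L = 5.
Among the 7 still-open variables, 7 fits only Q (and all 7 values in {4, 6, 7, 8, 9, 10, 11} must be used), so Q = 7.
J and M share exactly the 2 values {4, 6}; by pigeonhole those values go to them, so strike 4, 6 from K, N, O, P.
That leaves P = 10. So N can't be 10.
So N = 9.

9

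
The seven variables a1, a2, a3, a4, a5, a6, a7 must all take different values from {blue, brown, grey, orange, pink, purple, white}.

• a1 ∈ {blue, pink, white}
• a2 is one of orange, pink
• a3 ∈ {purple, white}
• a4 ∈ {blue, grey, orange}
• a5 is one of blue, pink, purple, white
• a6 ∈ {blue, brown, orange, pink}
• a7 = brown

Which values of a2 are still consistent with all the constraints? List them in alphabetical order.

a7 must be brown (only option left). Strike brown from a6.
The 6 still-open variables together cover exactly {blue, grey, orange, pink, purple, white} — 6 values for 6 variables — and grey appears only in a4's list, so a4 = grey.
No further eliminations apply; a2 can still be any of orange, pink.

orange, pink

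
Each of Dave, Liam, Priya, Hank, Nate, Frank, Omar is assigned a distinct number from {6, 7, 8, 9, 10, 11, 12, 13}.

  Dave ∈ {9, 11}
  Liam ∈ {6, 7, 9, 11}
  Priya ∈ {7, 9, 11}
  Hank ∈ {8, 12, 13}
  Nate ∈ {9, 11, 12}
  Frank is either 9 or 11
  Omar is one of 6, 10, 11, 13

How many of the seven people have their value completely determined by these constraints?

3

The 2 variables Dave and Frank are confined to {9, 11}, which locks those values in; drop them from Liam, Priya, Nate, Omar.
Priya has just one choice, so Priya = 7. Eliminate 7 elsewhere: Liam.
Nate must be 12 (only option left). Remove 12 from Hank.
Liam's domain is down to {6}, so Liam = 6. Eliminate 6 elsewhere: Omar.
Determined: Liam=6, Priya=7, Nate=12. The other people each still have more than one consistent value. That makes 3.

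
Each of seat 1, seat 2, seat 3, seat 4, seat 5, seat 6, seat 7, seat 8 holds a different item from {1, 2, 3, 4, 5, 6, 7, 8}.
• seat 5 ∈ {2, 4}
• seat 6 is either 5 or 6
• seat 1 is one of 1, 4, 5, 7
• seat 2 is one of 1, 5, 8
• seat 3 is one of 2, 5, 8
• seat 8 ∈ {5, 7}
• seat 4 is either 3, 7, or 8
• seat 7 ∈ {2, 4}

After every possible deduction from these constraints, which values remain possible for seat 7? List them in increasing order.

Among the 8 variables, 3 fits only seat 4 (and all 8 values in {1, 2, 3, 4, 5, 6, 7, 8} must be used), so seat 4 = 3.
Among the 7 still-open variables, 6 fits only seat 6 (and all 7 values in {1, 2, 4, 5, 6, 7, 8} must be used), so seat 6 = 6.
seat 5 and seat 7 share exactly the 2 values {2, 4}; by pigeonhole those values go to them, so strike 2, 4 from seat 1, seat 3.
No further eliminations apply; seat 7 can still be any of 2, 4.

2, 4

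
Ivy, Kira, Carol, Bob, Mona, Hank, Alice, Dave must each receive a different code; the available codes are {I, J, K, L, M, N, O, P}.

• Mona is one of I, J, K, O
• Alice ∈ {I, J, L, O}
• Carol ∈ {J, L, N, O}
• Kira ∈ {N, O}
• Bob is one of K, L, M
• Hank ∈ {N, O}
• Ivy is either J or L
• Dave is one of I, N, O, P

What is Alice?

The 8 variables draw from only 8 values {I, J, K, L, M, N, O, P}, so each is used; only Bob can be M, hence Bob = M.
The 7 still-open variables together cover exactly {I, J, K, L, N, O, P} — 7 values for 7 variables — and K appears only in Mona's list, so Mona = K.
The 6 still-open variables together cover exactly {I, J, L, N, O, P} — 6 values for 6 variables — and P appears only in Dave's list, so Dave = P.
Among the 5 still-open variables, I fits only Alice (and all 5 values in {I, J, L, N, O} must be used), so Alice = I.

I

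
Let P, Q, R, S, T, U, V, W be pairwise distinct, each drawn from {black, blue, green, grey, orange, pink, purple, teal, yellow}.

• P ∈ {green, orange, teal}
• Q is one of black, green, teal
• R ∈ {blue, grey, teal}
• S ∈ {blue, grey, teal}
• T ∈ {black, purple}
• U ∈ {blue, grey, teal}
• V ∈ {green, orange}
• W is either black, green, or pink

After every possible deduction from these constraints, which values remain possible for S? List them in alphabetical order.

blue, grey, teal

Among the 8 variables, pink fits only W (and all 8 values in {black, blue, green, grey, orange, pink, purple, teal} must be used), so W = pink.
The 7 still-open variables draw from only 7 values {black, blue, green, grey, orange, purple, teal}, so each is used; only T can be purple, hence T = purple.
Among the 6 still-open variables, black fits only Q (and all 6 values in {black, blue, green, grey, orange, teal} must be used), so Q = black.
The 3 variables R, S, U are confined to {blue, grey, teal}, which locks those values in; drop them from P.
No further eliminations apply; S can still be any of blue, grey, teal.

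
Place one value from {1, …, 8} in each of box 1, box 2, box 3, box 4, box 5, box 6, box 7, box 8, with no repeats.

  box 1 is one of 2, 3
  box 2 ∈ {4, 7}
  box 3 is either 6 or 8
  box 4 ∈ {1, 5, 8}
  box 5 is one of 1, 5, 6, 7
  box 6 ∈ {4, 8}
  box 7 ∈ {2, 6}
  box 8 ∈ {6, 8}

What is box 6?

Among the 8 variables, 3 fits only box 1 (and all 8 values in {1, 2, 3, 4, 5, 6, 7, 8} must be used), so box 1 = 3.
Among the 7 still-open variables, 2 fits only box 7 (and all 7 values in {1, 2, 4, 5, 6, 7, 8} must be used), so box 7 = 2.
box 3 and box 8 between them cover only {6, 8} — a naked pair. Remove those values from box 4, box 5, box 6.
So box 6 = 4.

4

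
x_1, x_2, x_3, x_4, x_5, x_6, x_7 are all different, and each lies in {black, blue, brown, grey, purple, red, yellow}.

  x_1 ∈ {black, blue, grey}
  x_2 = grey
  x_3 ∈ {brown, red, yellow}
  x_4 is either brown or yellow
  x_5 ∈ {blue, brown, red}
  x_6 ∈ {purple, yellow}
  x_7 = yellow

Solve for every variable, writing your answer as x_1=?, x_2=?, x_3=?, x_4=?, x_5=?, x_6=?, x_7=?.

x_1=black, x_2=grey, x_3=red, x_4=brown, x_5=blue, x_6=purple, x_7=yellow

x_2 has just one choice, so x_2 = grey. So x_1 can't be grey.
x_7's domain is down to {yellow}, so x_7 = yellow. So x_3, x_4, x_6 can't be yellow.
x_4 has just one choice, so x_4 = brown. Remove brown from x_3, x_5.
x_6 must be purple (only option left).
x_3 has just one choice, so x_3 = red. Remove red from x_5.
x_5's domain is down to {blue}, so x_5 = blue. Remove blue from x_1.
x_1 must be black (only option left).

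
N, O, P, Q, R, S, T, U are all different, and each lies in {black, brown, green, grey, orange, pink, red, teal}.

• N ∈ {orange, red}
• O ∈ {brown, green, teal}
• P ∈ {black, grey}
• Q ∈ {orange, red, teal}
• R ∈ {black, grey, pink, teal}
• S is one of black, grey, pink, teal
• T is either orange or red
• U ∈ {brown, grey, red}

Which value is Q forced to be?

The 8 variables together cover exactly {black, brown, green, grey, orange, pink, red, teal} — 8 values for 8 variables — and green appears only in O's list, so O = green.
The 7 still-open variables together cover exactly {black, brown, grey, orange, pink, red, teal} — 7 values for 7 variables — and brown appears only in U's list, so U = brown.
N and T share exactly the 2 values {orange, red}; by pigeonhole those values go to them, so strike orange, red from Q.
So Q = teal.

teal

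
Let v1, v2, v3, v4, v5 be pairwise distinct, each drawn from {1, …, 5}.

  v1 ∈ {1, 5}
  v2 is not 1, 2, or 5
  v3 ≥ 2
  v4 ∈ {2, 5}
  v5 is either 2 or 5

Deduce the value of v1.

Among the 5 variables, 1 fits only v1 (and all 5 values in {1, 2, 3, 4, 5} must be used), so v1 = 1.

1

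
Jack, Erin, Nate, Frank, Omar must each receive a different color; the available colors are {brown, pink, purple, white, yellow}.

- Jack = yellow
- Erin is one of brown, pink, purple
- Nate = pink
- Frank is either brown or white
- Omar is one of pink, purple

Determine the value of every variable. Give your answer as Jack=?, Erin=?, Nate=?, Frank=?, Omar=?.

Jack has just one choice, so Jack = yellow.
Nate's domain is down to {pink}, so Nate = pink. So Erin, Omar can't be pink.
Omar has just one choice, so Omar = purple. Remove purple from Erin.
That leaves Erin = brown. Strike brown from Frank.
Frank's domain is down to {white}, so Frank = white.

Jack=yellow, Erin=brown, Nate=pink, Frank=white, Omar=purple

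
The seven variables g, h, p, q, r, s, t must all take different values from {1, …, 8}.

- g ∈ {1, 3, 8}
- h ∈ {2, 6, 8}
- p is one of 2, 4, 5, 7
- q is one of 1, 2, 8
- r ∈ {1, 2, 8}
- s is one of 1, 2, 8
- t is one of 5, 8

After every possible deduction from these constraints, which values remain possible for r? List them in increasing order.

q, r, s share exactly the 3 values {1, 2, 8}; by pigeonhole those values go to them, so strike 1, 2, 8 from g, h, p, t.
g has just one choice, so g = 3.
h must be 6 (only option left).
t must be 5 (only option left). So p can't be 5.
No further eliminations apply; r can still be any of 1, 2, 8.

1, 2, 8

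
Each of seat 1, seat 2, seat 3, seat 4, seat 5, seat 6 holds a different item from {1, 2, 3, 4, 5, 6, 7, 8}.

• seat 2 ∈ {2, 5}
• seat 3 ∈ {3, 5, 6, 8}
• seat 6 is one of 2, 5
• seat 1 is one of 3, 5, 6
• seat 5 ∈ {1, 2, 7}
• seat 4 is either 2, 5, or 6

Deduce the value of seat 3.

seat 2 and seat 6 share exactly the 2 values {2, 5}; by pigeonhole those values go to them, so strike 2, 5 from seat 1, seat 3, seat 4, seat 5.
seat 4 has just one choice, so seat 4 = 6. So seat 1, seat 3 can't be 6.
That leaves seat 1 = 3. Remove 3 from seat 3.
So seat 3 = 8.

8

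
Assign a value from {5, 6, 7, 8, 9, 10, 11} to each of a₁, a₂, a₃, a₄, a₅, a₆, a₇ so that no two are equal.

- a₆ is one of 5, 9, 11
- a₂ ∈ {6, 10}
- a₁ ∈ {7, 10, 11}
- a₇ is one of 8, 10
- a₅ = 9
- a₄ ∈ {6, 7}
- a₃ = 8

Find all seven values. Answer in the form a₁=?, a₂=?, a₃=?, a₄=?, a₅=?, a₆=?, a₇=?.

a₃ has just one choice, so a₃ = 8. Eliminate 8 elsewhere: a₇.
a₅'s domain is down to {9}, so a₅ = 9. Remove 9 from a₆.
a₇'s domain is down to {10}, so a₇ = 10. Remove 10 from a₁, a₂.
That leaves a₂ = 6. Strike 6 from a₄.
a₄ has just one choice, so a₄ = 7. Eliminate 7 elsewhere: a₁.
a₁ must be 11 (only option left). Remove 11 from a₆.
That leaves a₆ = 5.

a₁=11, a₂=6, a₃=8, a₄=7, a₅=9, a₆=5, a₇=10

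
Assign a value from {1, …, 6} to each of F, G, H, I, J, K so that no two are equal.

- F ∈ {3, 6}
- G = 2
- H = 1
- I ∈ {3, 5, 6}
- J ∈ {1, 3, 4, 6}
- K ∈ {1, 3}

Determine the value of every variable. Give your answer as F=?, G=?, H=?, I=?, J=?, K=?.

G must be 2 (only option left).
H's domain is down to {1}, so H = 1. Remove 1 from J, K.
K must be 3 (only option left). Eliminate 3 elsewhere: F, I, J.
F has just one choice, so F = 6. Eliminate 6 elsewhere: I, J.
I's domain is down to {5}, so I = 5.
J has just one choice, so J = 4.

F=6, G=2, H=1, I=5, J=4, K=3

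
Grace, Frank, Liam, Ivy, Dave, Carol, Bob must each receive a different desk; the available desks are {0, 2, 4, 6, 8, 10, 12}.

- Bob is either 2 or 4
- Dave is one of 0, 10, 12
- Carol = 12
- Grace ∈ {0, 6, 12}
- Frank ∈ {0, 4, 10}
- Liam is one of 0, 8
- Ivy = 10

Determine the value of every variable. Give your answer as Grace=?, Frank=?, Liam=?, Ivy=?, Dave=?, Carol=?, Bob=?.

Grace=6, Frank=4, Liam=8, Ivy=10, Dave=0, Carol=12, Bob=2

Ivy's domain is down to {10}, so Ivy = 10. Strike 10 from Frank, Dave.
That leaves Carol = 12. So Grace, Dave can't be 12.
Dave has just one choice, so Dave = 0. So Grace, Frank, Liam can't be 0.
That leaves Grace = 6.
Frank must be 4 (only option left). So Bob can't be 4.
That leaves Liam = 8.
Bob's domain is down to {2}, so Bob = 2.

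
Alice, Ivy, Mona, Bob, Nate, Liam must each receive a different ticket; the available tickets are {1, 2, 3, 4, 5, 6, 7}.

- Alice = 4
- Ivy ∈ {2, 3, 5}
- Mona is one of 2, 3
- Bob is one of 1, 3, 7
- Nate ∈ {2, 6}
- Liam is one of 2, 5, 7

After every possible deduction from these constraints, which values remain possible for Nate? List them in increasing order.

Alice must be 4 (only option left).
No further eliminations apply; Nate can still be any of 2, 6.

2, 6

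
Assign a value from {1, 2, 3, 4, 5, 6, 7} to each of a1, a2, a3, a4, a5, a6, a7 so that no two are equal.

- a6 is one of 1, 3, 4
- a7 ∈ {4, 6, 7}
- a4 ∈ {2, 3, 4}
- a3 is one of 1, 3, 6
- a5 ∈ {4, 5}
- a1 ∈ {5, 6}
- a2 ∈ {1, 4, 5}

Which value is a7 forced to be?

Among the 7 variables, 2 fits only a4 (and all 7 values in {1, 2, 3, 4, 5, 6, 7} must be used), so a4 = 2.
The 6 still-open variables together cover exactly {1, 3, 4, 5, 6, 7} — 6 values for 6 variables — and 7 appears only in a7's list, so a7 = 7.

7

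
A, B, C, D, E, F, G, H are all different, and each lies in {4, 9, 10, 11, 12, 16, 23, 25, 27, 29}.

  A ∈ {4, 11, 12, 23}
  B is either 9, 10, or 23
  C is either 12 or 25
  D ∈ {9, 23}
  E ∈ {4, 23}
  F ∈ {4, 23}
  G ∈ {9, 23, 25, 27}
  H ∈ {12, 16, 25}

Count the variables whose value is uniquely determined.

E and F between them cover only {4, 23} — a naked pair. Remove those values from A, B, D, G.
That leaves D = 9. So B, G can't be 9.
That leaves B = 10.
Determined: B=10, D=9. The other variables each still have more than one consistent value. That makes 2.

2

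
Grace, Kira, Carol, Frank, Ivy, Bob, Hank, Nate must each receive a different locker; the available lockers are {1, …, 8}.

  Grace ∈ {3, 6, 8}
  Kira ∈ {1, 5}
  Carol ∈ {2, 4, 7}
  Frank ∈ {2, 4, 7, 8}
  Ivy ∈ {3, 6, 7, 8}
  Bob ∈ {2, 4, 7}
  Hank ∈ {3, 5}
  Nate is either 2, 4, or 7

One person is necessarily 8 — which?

The 8 variables draw from only 8 values {1, 2, 3, 4, 5, 6, 7, 8}, so each is used; only Kira can be 1, hence Kira = 1.
Among the 7 still-open variables, 5 fits only Hank (and all 7 values in {2, 3, 4, 5, 6, 7, 8} must be used), so Hank = 5.
Carol, Bob, Nate share exactly the 3 values {2, 4, 7}; by pigeonhole those values go to them, so strike 2, 4, 7 from Frank, Ivy.
So 8 goes to Frank.

Frank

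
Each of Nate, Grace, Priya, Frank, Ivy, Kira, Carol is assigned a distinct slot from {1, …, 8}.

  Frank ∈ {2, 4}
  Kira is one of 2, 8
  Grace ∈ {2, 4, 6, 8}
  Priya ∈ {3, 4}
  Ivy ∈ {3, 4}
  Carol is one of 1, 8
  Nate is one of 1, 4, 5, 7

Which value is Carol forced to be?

1

The 2 variables Priya and Ivy are confined to {3, 4}, which locks those values in; drop them from Nate, Grace, Frank.
Frank's domain is down to {2}, so Frank = 2. Eliminate 2 elsewhere: Grace, Kira.
Kira's domain is down to {8}, so Kira = 8. Eliminate 8 elsewhere: Grace, Carol.
So Carol = 1.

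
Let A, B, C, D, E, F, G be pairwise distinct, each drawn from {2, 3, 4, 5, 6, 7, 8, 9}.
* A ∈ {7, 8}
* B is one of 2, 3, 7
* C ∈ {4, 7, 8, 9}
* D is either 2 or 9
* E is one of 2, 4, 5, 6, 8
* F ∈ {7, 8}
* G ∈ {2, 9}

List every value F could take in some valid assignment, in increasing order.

The 2 variables A and F are confined to {7, 8}, which locks those values in; drop them from B, C, E.
D and G between them cover only {2, 9} — a naked pair. Remove those values from B, C, E.
B has just one choice, so B = 3.
That leaves C = 4. Eliminate 4 elsewhere: E.
No further eliminations apply; F can still be any of 7, 8.

7, 8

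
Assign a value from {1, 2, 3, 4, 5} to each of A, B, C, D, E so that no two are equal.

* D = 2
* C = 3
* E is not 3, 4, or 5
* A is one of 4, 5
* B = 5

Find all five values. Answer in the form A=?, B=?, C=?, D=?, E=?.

A=4, B=5, C=3, D=2, E=1

B's domain is down to {5}, so B = 5. Remove 5 from A.
That leaves C = 3.
That leaves D = 2. So E can't be 2.
E's domain is down to {1}, so E = 1.
A must be 4 (only option left).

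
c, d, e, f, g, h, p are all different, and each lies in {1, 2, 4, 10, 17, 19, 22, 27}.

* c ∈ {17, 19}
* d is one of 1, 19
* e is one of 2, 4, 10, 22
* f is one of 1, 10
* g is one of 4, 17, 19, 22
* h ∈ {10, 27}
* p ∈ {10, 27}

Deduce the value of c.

17

h and p share exactly the 2 values {10, 27}; by pigeonhole those values go to them, so strike 10, 27 from e, f.
f has just one choice, so f = 1. Remove 1 from d.
d must be 19 (only option left). Strike 19 from c, g.
So c = 17.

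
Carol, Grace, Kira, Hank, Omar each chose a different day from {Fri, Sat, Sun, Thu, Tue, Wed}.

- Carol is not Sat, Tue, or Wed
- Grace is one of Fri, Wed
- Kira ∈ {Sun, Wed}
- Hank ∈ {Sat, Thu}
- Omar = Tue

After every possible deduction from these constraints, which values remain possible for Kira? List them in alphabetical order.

Omar must be Tue (only option left).
No further eliminations apply; Kira can still be any of Sun, Wed.

Sun, Wed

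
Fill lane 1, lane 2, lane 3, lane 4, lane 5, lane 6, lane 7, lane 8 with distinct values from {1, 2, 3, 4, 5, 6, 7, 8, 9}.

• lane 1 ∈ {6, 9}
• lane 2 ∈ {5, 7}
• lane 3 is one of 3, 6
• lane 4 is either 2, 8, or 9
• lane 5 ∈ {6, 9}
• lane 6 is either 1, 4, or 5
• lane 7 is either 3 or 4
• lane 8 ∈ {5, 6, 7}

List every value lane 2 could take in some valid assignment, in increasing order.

5, 7

lane 1 and lane 5 between them cover only {6, 9} — a naked pair. Remove those values from lane 3, lane 4, lane 8.
lane 3 must be 3 (only option left). So lane 7 can't be 3.
That leaves lane 7 = 4. Eliminate 4 elsewhere: lane 6.
The 2 variables lane 2 and lane 8 are confined to {5, 7}, which locks those values in; drop them from lane 6.
lane 6 has just one choice, so lane 6 = 1.
No further eliminations apply; lane 2 can still be any of 5, 7.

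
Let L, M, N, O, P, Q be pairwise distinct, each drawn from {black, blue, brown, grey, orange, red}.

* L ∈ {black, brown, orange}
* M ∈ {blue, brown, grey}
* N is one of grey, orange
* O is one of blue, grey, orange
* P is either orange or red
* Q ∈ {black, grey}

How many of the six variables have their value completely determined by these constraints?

Among the 6 variables, red fits only P (and all 6 values in {black, blue, brown, grey, orange, red} must be used), so P = red.
Determined: P=red. The other variables each still have more than one consistent value. That makes 1.

1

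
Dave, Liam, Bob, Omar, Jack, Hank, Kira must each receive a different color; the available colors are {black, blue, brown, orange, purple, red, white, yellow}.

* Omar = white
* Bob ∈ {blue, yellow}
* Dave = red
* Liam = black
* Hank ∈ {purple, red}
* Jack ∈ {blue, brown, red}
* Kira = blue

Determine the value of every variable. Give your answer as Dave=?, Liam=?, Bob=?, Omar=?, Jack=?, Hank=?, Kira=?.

Dave must be red (only option left). Remove red from Jack, Hank.
Liam's domain is down to {black}, so Liam = black.
That leaves Omar = white.
Hank has just one choice, so Hank = purple.
That leaves Kira = blue. So Bob, Jack can't be blue.
That leaves Bob = yellow.
Jack has just one choice, so Jack = brown.

Dave=red, Liam=black, Bob=yellow, Omar=white, Jack=brown, Hank=purple, Kira=blue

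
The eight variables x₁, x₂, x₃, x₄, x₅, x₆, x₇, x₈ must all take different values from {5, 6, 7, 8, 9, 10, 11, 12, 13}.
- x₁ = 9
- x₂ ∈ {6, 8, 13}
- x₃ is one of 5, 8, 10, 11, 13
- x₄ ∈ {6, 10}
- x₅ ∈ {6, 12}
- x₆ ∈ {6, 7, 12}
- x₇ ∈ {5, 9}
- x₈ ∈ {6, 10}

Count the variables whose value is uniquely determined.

4

x₁'s domain is down to {9}, so x₁ = 9. Strike 9 from x₇.
x₇'s domain is down to {5}, so x₇ = 5. Remove 5 from x₃.
x₄ and x₈ share exactly the 2 values {6, 10}; by pigeonhole those values go to them, so strike 6, 10 from x₂, x₃, x₅, x₆.
x₅ has just one choice, so x₅ = 12. Remove 12 from x₆.
x₆ has just one choice, so x₆ = 7.
Determined: x₁=9, x₅=12, x₆=7, x₇=5. The other variables each still have more than one consistent value. That makes 4.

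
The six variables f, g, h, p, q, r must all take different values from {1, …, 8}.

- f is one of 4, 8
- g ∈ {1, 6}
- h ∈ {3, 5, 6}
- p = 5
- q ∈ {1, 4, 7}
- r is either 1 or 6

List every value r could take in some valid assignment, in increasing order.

1, 6

p has just one choice, so p = 5. Strike 5 from h.
g and r between them cover only {1, 6} — a naked pair. Remove those values from h, q.
h must be 3 (only option left).
No further eliminations apply; r can still be any of 1, 6.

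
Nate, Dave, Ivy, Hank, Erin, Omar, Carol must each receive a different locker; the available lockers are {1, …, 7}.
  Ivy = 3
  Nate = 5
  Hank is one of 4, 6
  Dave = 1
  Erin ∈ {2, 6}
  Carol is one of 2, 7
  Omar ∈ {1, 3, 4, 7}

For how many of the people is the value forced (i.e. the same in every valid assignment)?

3

Nate's domain is down to {5}, so Nate = 5.
That leaves Dave = 1. Eliminate 1 elsewhere: Omar.
Ivy has just one choice, so Ivy = 3. Remove 3 from Omar.
Determined: Nate=5, Dave=1, Ivy=3. The other people each still have more than one consistent value. That makes 3.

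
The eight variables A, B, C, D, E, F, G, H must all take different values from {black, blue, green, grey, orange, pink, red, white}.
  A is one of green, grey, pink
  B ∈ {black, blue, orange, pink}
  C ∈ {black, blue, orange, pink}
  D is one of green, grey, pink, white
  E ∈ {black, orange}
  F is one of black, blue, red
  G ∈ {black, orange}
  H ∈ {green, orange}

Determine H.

green

The 8 variables together cover exactly {black, blue, green, grey, orange, pink, red, white} — 8 values for 8 variables — and red appears only in F's list, so F = red.
The 7 still-open variables together cover exactly {black, blue, green, grey, orange, pink, white} — 7 values for 7 variables — and white appears only in D's list, so D = white.
The 6 still-open variables together cover exactly {black, blue, green, grey, orange, pink} — 6 values for 6 variables — and grey appears only in A's list, so A = grey.
Among the 5 still-open variables, green fits only H (and all 5 values in {black, blue, green, orange, pink} must be used), so H = green.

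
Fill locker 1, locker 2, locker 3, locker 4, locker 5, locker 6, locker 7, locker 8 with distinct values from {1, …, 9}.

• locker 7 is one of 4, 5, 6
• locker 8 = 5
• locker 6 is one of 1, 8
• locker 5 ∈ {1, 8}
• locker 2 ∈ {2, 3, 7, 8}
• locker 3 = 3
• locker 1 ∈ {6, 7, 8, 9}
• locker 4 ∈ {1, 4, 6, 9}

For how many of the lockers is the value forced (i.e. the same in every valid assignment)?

2

locker 3 has just one choice, so locker 3 = 3. Remove 3 from locker 2.
That leaves locker 8 = 5. Strike 5 from locker 7.
locker 5 and locker 6 between them cover only {1, 8} — a naked pair. Remove those values from locker 1, locker 2, locker 4.
Determined: locker 3=3, locker 8=5. The other lockers each still have more than one consistent value. That makes 2.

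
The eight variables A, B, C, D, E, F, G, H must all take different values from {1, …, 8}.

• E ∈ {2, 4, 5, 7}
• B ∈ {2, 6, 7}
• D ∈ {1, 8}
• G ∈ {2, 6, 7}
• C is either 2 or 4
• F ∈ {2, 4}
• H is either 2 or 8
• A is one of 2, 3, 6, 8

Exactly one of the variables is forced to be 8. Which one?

H

Among the 8 variables, 1 fits only D (and all 8 values in {1, 2, 3, 4, 5, 6, 7, 8} must be used), so D = 1.
The 7 still-open variables draw from only 7 values {2, 3, 4, 5, 6, 7, 8}, so each is used; only A can be 3, hence A = 3.
The 6 still-open variables draw from only 6 values {2, 4, 5, 6, 7, 8}, so each is used; only E can be 5, hence E = 5.
The 5 still-open variables together cover exactly {2, 4, 6, 7, 8} — 5 values for 5 variables — and 8 appears only in H's list, so H = 8.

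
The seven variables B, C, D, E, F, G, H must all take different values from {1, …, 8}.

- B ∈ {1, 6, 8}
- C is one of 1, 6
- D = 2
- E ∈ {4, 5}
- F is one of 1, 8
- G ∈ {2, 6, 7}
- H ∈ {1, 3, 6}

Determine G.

D must be 2 (only option left). Remove 2 from G.
B, C, F share exactly the 3 values {1, 6, 8}; by pigeonhole those values go to them, so strike 1, 6, 8 from G, H.
So G = 7.

7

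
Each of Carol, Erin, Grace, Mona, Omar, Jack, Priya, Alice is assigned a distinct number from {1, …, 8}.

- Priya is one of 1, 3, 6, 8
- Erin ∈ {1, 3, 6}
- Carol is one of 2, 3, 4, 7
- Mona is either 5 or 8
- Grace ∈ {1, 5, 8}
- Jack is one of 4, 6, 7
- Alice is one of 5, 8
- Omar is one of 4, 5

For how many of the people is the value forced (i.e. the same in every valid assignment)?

4

Among the 8 variables, 2 fits only Carol (and all 8 values in {1, 2, 3, 4, 5, 6, 7, 8} must be used), so Carol = 2.
The 7 still-open variables draw from only 7 values {1, 3, 4, 5, 6, 7, 8}, so each is used; only Jack can be 7, hence Jack = 7.
Among the 6 still-open variables, 4 fits only Omar (and all 6 values in {1, 3, 4, 5, 6, 8} must be used), so Omar = 4.
Mona and Alice between them cover only {5, 8} — a naked pair. Remove those values from Grace, Priya.
Grace has just one choice, so Grace = 1. Remove 1 from Erin, Priya.
Determined: Carol=2, Grace=1, Omar=4, Jack=7. The other people each still have more than one consistent value. That makes 4.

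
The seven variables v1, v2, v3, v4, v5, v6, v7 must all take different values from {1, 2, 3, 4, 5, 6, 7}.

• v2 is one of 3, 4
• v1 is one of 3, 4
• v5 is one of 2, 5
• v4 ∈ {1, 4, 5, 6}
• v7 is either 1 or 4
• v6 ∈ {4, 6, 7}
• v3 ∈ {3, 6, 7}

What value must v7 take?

1

Among the 7 variables, 2 fits only v5 (and all 7 values in {1, 2, 3, 4, 5, 6, 7} must be used), so v5 = 2.
The 6 still-open variables together cover exactly {1, 3, 4, 5, 6, 7} — 6 values for 6 variables — and 5 appears only in v4's list, so v4 = 5.
Among the 5 still-open variables, 1 fits only v7 (and all 5 values in {1, 3, 4, 6, 7} must be used), so v7 = 1.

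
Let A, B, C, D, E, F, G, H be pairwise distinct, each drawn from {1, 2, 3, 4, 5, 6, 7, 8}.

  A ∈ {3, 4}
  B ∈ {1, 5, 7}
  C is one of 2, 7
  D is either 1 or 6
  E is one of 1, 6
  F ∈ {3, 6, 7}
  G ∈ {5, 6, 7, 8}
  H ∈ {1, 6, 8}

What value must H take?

The 8 variables together cover exactly {1, 2, 3, 4, 5, 6, 7, 8} — 8 values for 8 variables — and 2 appears only in C's list, so C = 2.
The 7 still-open variables together cover exactly {1, 3, 4, 5, 6, 7, 8} — 7 values for 7 variables — and 4 appears only in A's list, so A = 4.
Among the 6 still-open variables, 3 fits only F (and all 6 values in {1, 3, 5, 6, 7, 8} must be used), so F = 3.
D and E between them cover only {1, 6} — a naked pair. Remove those values from B, G, H.
So H = 8.

8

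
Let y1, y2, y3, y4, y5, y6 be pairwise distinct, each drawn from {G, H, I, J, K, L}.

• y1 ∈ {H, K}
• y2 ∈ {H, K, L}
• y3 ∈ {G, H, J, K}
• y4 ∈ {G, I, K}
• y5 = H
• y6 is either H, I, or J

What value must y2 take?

L

y5 has just one choice, so y5 = H. Remove H from y1, y2, y3, y6.
y1 has just one choice, so y1 = K. Remove K from y2, y3, y4.
So y2 = L.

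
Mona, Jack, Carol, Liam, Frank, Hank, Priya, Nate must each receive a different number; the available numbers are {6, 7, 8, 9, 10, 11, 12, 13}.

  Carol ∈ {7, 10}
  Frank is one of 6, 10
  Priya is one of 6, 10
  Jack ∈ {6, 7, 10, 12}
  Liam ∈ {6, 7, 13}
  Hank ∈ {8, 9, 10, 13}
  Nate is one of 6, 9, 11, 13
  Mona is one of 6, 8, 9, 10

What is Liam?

Among the 8 variables, 11 fits only Nate (and all 8 values in {6, 7, 8, 9, 10, 11, 12, 13} must be used), so Nate = 11.
Among the 7 still-open variables, 12 fits only Jack (and all 7 values in {6, 7, 8, 9, 10, 12, 13} must be used), so Jack = 12.
Frank and Priya between them cover only {6, 10} — a naked pair. Remove those values from Mona, Carol, Liam, Hank.
Carol has just one choice, so Carol = 7. Strike 7 from Liam.
So Liam = 13.

13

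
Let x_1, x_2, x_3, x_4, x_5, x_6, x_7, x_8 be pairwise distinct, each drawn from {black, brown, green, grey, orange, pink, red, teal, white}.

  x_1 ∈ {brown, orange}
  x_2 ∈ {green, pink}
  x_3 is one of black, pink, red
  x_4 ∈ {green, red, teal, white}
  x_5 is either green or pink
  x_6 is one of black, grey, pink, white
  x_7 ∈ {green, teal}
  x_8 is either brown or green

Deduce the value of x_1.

x_2 and x_5 share exactly the 2 values {green, pink}; by pigeonhole those values go to them, so strike green, pink from x_3, x_4, x_6, x_7, x_8.
x_7 has just one choice, so x_7 = teal. Remove teal from x_4.
x_8 has just one choice, so x_8 = brown. Eliminate brown elsewhere: x_1.
So x_1 = orange.

orange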